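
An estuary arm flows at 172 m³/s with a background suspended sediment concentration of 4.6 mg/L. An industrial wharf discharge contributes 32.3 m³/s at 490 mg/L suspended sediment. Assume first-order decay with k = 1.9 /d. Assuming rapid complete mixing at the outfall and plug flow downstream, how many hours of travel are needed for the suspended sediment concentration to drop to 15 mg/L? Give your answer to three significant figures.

After mixing, C = (172.0·4.600 + 32.30·490.0) / 204.3 = 16620/204.3 = 81.34 mg/L.
81.34·exp(−k·t) = 15 → t = ln(81.34/15)/k = 76880 s = 21.36 h.

21.4 h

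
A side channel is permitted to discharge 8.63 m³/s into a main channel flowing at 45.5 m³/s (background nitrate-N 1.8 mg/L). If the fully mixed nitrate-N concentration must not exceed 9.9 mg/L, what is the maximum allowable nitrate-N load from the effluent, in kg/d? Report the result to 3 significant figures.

Mass balance at the limit: 45.50·1.800 + 8.630·Cₑ = 54.13·9.9 → Cₑ = 52.61 mg/L.
Load = 8.630 m³/s × 52.61 g/m³ × 86 400 s/d = 39220 kg/d.

39200 kg/d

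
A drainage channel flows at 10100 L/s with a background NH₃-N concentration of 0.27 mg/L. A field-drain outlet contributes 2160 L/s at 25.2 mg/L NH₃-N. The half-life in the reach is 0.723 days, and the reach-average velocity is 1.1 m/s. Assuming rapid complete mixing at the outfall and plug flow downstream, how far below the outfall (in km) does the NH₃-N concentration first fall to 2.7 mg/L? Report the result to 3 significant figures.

Conservation of mass: C = (10100·0.2700 + 2160·25.20) / 12260 = 57160/12260 = 4.662 mg/L.
Half-life 0.723 d → k = ln 2 / 0.723 = 0.9587 d⁻¹.
Set 4.662·exp(−k·t) = 2.7 → t = ln(4.662/2.7)/k = 49230 s = 13.67 h.
Distance = v·t = 1.1·49230 = 54150 m = 54.15 km.

54.2 km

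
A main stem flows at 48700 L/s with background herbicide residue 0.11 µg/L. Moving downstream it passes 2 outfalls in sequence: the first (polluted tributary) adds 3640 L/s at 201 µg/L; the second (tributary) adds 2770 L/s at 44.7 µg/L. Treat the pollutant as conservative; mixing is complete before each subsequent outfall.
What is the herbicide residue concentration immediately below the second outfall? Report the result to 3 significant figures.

After outfall 1: Q = 48700 + 3640 = 52340 L/s; C = (48700·0.1100 + 3640·201.0)/52340 = 14.08 µg/L.
After outfall 2: Q = 52340 + 2770 = 55110 L/s; C = (52340·14.08 + 2770·44.70)/55110 = 15.62 µg/L.

15.6 µg/L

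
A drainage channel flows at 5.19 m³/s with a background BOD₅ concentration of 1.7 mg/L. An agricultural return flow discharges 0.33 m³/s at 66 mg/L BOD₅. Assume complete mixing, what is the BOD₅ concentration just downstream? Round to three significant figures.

After mixing, C = (5.190·1.700 + 0.3300·66.00) / 5.520 = 30.60/5.520 = 5.544 mg/L.

5.54 mg/L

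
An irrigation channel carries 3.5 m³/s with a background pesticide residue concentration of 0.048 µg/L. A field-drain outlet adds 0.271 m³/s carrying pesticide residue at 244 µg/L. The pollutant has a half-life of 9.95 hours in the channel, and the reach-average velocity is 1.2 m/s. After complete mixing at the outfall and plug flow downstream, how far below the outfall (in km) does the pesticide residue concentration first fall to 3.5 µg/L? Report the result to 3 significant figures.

100 km

After mixing, C = (3.500·0.04800 + 0.2710·244.0) / 3.771 = 66.29/3.771 = 17.58 µg/L.
Half-life 9.95 h → k = ln 2 / 9.95 = 0.06966 h⁻¹ = 1.672 d⁻¹.
Set 17.58·exp(−k·t) = 3.5 → t = ln(17.58/3.5)/k = 83410 s = 23.17 h.
Distance = v·t = 1.2·83410 = 100100 m = 100.1 km.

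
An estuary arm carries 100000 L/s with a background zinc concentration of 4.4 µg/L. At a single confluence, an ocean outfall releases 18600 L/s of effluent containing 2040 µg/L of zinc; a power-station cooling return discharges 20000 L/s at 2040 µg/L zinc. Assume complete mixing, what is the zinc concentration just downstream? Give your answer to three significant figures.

Mixed concentration C = ΣQC/ΣQ = (100000·4.400 + 18600·2040 + 20000·2040) / 138600 = 79180000/138600 = 571.3 µg/L.

571 µg/L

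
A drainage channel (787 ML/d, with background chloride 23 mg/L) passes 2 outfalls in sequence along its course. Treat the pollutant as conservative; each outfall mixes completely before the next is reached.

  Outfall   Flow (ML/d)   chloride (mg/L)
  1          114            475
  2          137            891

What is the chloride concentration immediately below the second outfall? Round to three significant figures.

187 mg/L

Outfall 1: combined Q = 901.0 ML/d; C = (787.0·23.00 + 114.0·475.0)/901.0 = 80.19 mg/L.
Outfall 2: combined Q = 1038 ML/d; C = (901.0·80.19 + 137.0·891.0)/1038 = 187.2 mg/L.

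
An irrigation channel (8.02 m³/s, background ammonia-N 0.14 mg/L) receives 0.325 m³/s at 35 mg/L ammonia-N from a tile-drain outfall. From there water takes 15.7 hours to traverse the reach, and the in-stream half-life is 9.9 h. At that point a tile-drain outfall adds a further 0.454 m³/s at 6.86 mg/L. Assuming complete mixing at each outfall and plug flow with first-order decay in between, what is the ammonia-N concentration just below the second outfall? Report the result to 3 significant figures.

Flow-weighted average: C = (8.020·0.1400 + 0.3250·35.00) / 8.345 = 12.50/8.345 = 1.498 mg/L; combined flow 8.345 m³/s.
Half-life 9.9 h → k = ln 2 / 9.9 = 0.07001 h⁻¹ = 1.680 d⁻¹.
First-order decay: C = 1.498·exp(−k·t) = 1.498·0.3331 = 0.4989 mg/L.
At the second outfall, C = (8.345·0.4989 + 0.4540·6.860) / (8.345 + 0.4540) = 0.8271 mg/L.

0.827 mg/L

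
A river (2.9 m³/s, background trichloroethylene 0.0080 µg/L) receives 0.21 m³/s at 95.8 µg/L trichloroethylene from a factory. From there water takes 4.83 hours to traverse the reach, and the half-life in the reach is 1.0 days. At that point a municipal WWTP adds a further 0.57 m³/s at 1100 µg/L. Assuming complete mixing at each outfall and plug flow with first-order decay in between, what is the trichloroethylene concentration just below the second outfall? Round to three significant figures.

175 µg/L

Mixed concentration C = ΣQC/ΣQ = (2.900·0.008000 + 0.2100·95.80) / 3.110 = 20.14/3.110 = 6.476 µg/L; combined flow 3.110 m³/s.
Half-life 1.0 d → k = ln 2 / 1.0 = 0.6931 d⁻¹.
After decay, C = 6.476 × e^(−kt) = 6.476 × 0.8698 = 5.633 µg/L.
At the second outfall, C = (3.110·5.633 + 0.5700·1100) / (3.110 + 0.5700) = 175.1 µg/L.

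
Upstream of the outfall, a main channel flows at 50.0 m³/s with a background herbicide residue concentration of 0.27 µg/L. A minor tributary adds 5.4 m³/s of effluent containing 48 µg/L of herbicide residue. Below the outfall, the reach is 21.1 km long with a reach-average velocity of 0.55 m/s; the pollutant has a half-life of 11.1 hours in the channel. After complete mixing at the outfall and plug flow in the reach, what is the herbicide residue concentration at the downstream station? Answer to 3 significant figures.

2.53 µg/L

Flow-weighted average: C = (50.00·0.2700 + 5.400·48.00) / 55.40 = 272.7/55.40 = 4.922 µg/L.
Travel time t = 21.1·1000 / 0.55 = 38360 s = 10.66 h.
Half-life 11.1 h → k = ln 2 / 11.1 = 0.06245 h⁻¹ = 1.499 d⁻¹.
After decay, C = 4.922 × e^(−kt) = 4.922 × 0.5140 = 2.530 µg/L.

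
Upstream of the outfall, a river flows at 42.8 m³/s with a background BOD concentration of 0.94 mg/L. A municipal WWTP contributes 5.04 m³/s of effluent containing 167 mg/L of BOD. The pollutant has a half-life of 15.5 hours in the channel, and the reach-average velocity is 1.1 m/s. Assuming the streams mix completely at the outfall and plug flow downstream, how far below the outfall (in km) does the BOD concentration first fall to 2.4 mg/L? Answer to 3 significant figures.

Mixed concentration C = ΣQC/ΣQ = (42.80·0.9400 + 5.040·167.0) / 47.84 = 881.9/47.84 = 18.43 mg/L.
Half-life 15.5 h → k = ln 2 / 15.5 = 0.04472 h⁻¹ = 1.073 d⁻¹.
Set 18.43·exp(−k·t) = 2.4 → t = ln(18.43/2.4)/k = 164100 s = 45.59 h.
Distance = v·t = 1.1·164100 = 180500 m = 180.5 km.

181 km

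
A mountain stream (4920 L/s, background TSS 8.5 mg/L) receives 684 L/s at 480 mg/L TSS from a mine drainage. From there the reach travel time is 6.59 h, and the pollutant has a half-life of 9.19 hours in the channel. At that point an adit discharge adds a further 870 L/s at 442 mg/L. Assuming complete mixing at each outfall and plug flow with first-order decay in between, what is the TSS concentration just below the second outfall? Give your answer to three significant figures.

Conservation of mass: C = (4920·8.500 + 684.0·480.0) / 5604 = 370100/5604 = 66.05 mg/L; combined flow 5604 L/s.
Half-life 9.19 h → k = ln 2 / 9.19 = 0.07542 h⁻¹ = 1.810 d⁻¹.
After decay, C = 66.05 × e^(−kt) = 66.05 × 0.6083 = 40.18 mg/L.
At the second outfall, C = (5604·40.18 + 870.0·442.0) / (5604 + 870.0) = 94.18 mg/L.

94.2 mg/L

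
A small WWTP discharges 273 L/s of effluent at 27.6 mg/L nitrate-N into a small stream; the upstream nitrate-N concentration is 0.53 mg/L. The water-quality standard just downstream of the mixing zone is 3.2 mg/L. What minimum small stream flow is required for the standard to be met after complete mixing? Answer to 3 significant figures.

2490 L/s

Set C_mix = 3.2: (Q·0.5300 + 273.0·27.60) / (Q + 273.0) = 3.2
→ Q = 273.0·(27.60 − 3.2)/(3.2 − 0.5300) = 2495 L/s.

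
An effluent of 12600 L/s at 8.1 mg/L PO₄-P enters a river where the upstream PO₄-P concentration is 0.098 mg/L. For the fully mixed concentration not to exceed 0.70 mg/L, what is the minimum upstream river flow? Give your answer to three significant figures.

Set C_mix = 0.70: (Q·0.09800 + 12600·8.100) / (Q + 12600) = 0.70
→ Q = 12600·(8.100 − 0.70)/(0.70 − 0.09800) = 154900 L/s.

155000 L/s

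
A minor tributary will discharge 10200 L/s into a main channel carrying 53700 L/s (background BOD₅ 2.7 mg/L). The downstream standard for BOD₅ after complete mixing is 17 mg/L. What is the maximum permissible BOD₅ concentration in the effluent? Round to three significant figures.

92.3 mg/L

At the limit, (Qr·Cr + Qe·Cₑ)/(Qr + Qe) = 17:
Cₑ = (63900·17 − 53700·2.700) / 10200 = 92.29 mg/L.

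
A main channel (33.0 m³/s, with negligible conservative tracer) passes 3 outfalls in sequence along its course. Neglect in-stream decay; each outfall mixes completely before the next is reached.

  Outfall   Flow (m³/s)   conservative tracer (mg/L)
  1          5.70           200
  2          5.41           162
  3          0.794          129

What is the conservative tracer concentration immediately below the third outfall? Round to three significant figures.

47.2 mg/L

Below outfall 1: Q → 38.70 m³/s, C = (33.00·0 + 5.700·200.0)/38.70 = 29.46 mg/L.
Below outfall 2: Q → 44.11 m³/s, C = (38.70·29.46 + 5.410·162.0)/44.11 = 45.71 mg/L.
Below outfall 3: Q → 44.90 m³/s, C = (44.11·45.71 + 0.7940·129.0)/44.90 = 47.19 mg/L.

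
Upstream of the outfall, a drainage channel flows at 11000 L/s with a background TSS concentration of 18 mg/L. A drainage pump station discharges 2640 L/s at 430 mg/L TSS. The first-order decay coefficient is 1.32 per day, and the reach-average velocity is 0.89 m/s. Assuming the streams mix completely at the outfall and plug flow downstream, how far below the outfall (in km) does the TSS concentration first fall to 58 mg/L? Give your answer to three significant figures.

30.4 km

Flow-weighted average: C = (11000·18.00 + 2640·430.0) / 13640 = 1333000/13640 = 97.74 mg/L.
Set 97.74·exp(−k·t) = 58 → t = ln(97.74/58)/k = 34160 s = 9.489 h.
Distance = v·t = 0.89·34160 = 30400 m = 30.40 km.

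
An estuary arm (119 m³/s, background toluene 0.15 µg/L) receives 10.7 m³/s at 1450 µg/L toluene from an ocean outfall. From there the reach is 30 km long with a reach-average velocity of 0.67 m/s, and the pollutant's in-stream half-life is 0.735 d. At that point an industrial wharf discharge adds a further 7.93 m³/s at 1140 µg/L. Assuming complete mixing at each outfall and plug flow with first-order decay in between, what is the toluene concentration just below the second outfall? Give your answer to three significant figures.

135 µg/L

Mixed concentration C = ΣQC/ΣQ = (119.0·0.1500 + 10.70·1450) / 129.7 = 15530/129.7 = 119.8 µg/L; combined flow 129.7 m³/s.
Travel time t = 30·1000 / 0.67 = 44780 s = 12.44 h.
Half-life 0.735 d → k = ln 2 / 0.735 = 0.9431 d⁻¹.
After decay, C = 119.8 × e^(−kt) = 119.8 × 0.6134 = 73.46 µg/L.
Second outfall: C = (129.7·73.46 + 7.930·1140)/137.6 = 134.9 µg/L.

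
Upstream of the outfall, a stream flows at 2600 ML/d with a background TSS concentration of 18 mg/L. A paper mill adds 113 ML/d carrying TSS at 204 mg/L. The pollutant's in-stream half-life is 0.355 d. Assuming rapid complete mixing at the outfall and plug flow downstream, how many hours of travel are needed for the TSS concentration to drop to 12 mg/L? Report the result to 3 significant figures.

Flow-weighted average: C = (2600·18.00 + 113.0·204.0) / 2713 = 69850/2713 = 25.75 mg/L.
Half-life 0.355 d → k = ln 2 / 0.355 = 1.953 d⁻¹.
25.75·exp(−k·t) = 12 → t = ln(25.75/12)/k = 33780 s = 9.384 h.

9.38 h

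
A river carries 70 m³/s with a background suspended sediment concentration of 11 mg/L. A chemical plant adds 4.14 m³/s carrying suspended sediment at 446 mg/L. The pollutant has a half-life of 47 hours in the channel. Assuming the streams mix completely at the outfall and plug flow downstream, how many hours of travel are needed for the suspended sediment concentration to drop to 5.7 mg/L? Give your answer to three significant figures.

124 h

Mass balance: C = (70.00·11.00 + 4.140·446.0) / 74.14 = 2616/74.14 = 35.29 mg/L.
Half-life 47 h → k = ln 2 / 47 = 0.01475 h⁻¹ = 0.3539 d⁻¹.
35.29·exp(−k·t) = 5.7 → t = ln(35.29/5.7)/k = 445000 s = 123.6 h.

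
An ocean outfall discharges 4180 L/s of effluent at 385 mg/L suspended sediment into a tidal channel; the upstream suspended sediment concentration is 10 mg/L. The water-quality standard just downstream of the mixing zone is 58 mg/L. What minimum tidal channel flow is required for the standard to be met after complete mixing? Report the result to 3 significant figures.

Set C_mix = 58: (Q·10.00 + 4180·385.0) / (Q + 4180) = 58
→ Q = 4180·(385.0 − 58)/(58 − 10.00) = 28480 L/s.

28500 L/s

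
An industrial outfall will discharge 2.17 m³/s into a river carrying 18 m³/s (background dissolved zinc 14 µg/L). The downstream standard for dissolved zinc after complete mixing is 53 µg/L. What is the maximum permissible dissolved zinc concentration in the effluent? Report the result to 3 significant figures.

At the limit, (Qr·Cr + Qe·Cₑ)/(Qr + Qe) = 53:
Cₑ = (20.17·53 − 18.00·14.00) / 2.170 = 376.5 µg/L.

377 µg/L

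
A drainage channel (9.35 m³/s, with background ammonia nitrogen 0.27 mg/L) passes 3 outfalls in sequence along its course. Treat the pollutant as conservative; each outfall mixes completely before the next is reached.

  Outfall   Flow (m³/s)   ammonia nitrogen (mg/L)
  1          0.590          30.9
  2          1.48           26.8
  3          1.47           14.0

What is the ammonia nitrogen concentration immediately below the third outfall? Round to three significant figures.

Outfall 1: combined Q = 9.940 m³/s; C = (9.350·0.2700 + 0.5900·30.90)/9.940 = 2.088 mg/L.
Outfall 2: combined Q = 11.42 m³/s; C = (9.940·2.088 + 1.480·26.80)/11.42 = 5.291 mg/L.
Outfall 3: combined Q = 12.89 m³/s; C = (11.42·5.291 + 1.470·14.00)/12.89 = 6.284 mg/L.

6.28 mg/L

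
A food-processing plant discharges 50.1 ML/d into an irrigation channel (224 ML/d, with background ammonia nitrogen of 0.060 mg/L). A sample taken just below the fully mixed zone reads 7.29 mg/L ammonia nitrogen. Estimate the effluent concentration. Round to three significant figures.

39.6 mg/L

Mass balance: 224.0·0.06000 + 50.10·Cₑ = 274.1·7.290
→ Cₑ = (274.1·7.290 − 224.0·0.06000) / 50.10 = 39.62 mg/L.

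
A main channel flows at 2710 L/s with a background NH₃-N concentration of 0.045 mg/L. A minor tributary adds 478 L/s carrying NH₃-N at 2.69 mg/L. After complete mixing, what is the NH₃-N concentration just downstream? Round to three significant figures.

After mixing, C = (2710·0.04500 + 478.0·2.690) / 3188 = 1408/3188 = 0.4416 mg/L.

0.442 mg/L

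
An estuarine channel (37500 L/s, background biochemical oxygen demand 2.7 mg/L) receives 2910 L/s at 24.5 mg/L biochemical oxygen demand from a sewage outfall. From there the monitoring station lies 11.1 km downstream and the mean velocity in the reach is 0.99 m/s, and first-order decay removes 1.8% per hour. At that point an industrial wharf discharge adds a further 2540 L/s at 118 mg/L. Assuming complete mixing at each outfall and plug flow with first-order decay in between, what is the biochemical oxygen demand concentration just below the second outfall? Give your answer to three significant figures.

10.8 mg/L

Mixed concentration C = ΣQC/ΣQ = (37500·2.700 + 2910·24.50) / 40410 = 172500/40410 = 4.270 mg/L; combined flow 40410 L/s.
Travel time t = 11.1·1000 / 0.99 = 11210 s = 3.114 h.
1.8%/h lost → k = −ln(1 − 0.018) = 0.01816 h⁻¹.
Decay over the reach: 4.270·exp(−kt) = 4.270·0.9450 = 4.035 mg/L.
Second outfall: C = (40410·4.035 + 2540·118.0)/42950 = 10.77 mg/L.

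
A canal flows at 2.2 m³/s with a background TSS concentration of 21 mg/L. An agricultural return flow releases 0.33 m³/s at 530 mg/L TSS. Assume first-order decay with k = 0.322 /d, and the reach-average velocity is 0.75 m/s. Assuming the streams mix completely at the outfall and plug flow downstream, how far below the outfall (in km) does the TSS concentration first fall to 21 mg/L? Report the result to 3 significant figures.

287 km

Conservation of mass: C = (2.200·21.00 + 0.3300·530.0) / 2.530 = 221.1/2.530 = 87.39 mg/L.
Set 87.39·exp(−k·t) = 21 → t = ln(87.39/21)/k = 382600 s = 106.3 h.
Distance = v·t = 0.75·382600 = 286900 m = 286.9 km.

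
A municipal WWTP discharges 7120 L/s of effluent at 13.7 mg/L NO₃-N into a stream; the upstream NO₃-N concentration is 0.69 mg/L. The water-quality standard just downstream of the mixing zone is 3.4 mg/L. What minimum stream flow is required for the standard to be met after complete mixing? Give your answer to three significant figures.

27100 L/s

Set C_mix = 3.4: (Q·0.6900 + 7120·13.70) / (Q + 7120) = 3.4
→ Q = 7120·(13.70 − 3.4)/(3.4 − 0.6900) = 27060 L/s.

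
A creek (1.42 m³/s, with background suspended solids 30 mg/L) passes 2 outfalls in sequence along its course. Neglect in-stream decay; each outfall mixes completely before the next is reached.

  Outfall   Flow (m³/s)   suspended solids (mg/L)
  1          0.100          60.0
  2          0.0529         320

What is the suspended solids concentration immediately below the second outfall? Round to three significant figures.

41.7 mg/L

After outfall 1: Q = 1.420 + 0.1000 = 1.520 m³/s; C = (1.420·30.00 + 0.1000·60.00)/1.520 = 31.97 mg/L.
After outfall 2: Q = 1.520 + 0.05290 = 1.573 m³/s; C = (1.520·31.97 + 0.05290·320.0)/1.573 = 41.66 mg/L.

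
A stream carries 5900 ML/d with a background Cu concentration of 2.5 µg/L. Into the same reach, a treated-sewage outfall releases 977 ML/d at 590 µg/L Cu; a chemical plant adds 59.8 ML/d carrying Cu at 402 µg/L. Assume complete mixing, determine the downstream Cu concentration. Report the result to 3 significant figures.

After mixing, C = (5900·2.500 + 977.0·590.0 + 59.80·402.0) / 6937 = 615200/6937 = 88.69 µg/L.

88.7 µg/L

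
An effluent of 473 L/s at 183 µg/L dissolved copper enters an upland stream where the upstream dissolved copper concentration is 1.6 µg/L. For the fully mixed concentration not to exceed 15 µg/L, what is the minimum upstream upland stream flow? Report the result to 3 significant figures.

Set C_mix = 15: (Q·1.600 + 473.0·183.0) / (Q + 473.0) = 15
→ Q = 473.0·(183.0 − 15)/(15 − 1.600) = 5930 L/s.

5930 L/s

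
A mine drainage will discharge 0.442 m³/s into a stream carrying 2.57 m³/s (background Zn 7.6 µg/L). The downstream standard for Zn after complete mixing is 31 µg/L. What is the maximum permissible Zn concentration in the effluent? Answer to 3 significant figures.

At the limit, (Qr·Cr + Qe·Cₑ)/(Qr + Qe) = 31:
Cₑ = (3.012·31 − 2.570·7.600) / 0.4420 = 167.1 µg/L.

167 µg/L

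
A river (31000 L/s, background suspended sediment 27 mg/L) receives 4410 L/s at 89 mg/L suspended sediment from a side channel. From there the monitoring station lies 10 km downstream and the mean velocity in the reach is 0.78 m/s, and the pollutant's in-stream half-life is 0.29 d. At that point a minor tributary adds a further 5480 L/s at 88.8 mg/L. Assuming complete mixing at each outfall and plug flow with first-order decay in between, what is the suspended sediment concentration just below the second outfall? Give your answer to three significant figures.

33.0 mg/L

Mass balance: C = (31000·27.00 + 4410·89.00) / 35410 = 1229000/35410 = 34.72 mg/L; combined flow 35410 L/s.
Travel time t = 10·1000 / 0.78 = 12820 s = 3.561 h.
Half-life 0.29 d → k = ln 2 / 0.29 = 2.390 d⁻¹.
First-order decay: C = 34.72·exp(−k·t) = 34.72·0.7014 = 24.35 mg/L.
Second outfall: C = (35410·24.35 + 5480·88.80)/40890 = 32.99 mg/L.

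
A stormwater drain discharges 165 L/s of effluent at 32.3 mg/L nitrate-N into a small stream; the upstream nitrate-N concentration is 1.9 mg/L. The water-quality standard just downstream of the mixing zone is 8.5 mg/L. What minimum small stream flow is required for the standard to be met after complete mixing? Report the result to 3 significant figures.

Set C_mix = 8.5: (Q·1.900 + 165.0·32.30) / (Q + 165.0) = 8.5
→ Q = 165.0·(32.30 − 8.5)/(8.5 − 1.900) = 595.0 L/s.

595 L/s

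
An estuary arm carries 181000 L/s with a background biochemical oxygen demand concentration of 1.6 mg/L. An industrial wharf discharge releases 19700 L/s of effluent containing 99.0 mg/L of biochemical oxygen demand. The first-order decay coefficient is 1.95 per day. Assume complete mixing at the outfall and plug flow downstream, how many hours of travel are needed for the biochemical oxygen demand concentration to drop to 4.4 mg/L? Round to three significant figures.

11.5 h

Mass balance: C = (181000·1.600 + 19700·99.00) / 200700 = 2240000/200700 = 11.16 mg/L.
11.16·exp(−k·t) = 4.4 → t = ln(11.16/4.4)/k = 41240 s = 11.46 h.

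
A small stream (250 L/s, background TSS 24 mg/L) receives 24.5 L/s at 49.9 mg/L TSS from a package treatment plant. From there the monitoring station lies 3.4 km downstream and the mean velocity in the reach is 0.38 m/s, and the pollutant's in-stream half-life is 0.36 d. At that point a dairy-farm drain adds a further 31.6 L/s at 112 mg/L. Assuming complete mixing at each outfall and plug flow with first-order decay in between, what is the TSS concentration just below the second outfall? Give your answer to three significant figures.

30.9 mg/L

Mixed concentration C = ΣQC/ΣQ = (250.0·24.00 + 24.50·49.90) / 274.5 = 7223/274.5 = 26.31 mg/L; combined flow 274.5 L/s.
Travel time t = 3.4·1000 / 0.38 = 8947 s = 2.485 h.
Half-life 0.36 d → k = ln 2 / 0.36 = 1.925 d⁻¹.
First-order decay: C = 26.31·exp(−k·t) = 26.31·0.8192 = 21.56 mg/L.
Second outfall: C = (274.5·21.56 + 31.60·112.0)/306.1 = 30.89 mg/L.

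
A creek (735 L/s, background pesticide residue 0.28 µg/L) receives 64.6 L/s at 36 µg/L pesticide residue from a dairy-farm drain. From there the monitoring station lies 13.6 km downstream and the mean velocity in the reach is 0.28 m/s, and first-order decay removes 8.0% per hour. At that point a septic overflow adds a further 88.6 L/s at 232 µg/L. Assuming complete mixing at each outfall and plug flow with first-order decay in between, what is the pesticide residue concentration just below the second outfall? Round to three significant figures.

Flow-weighted average: C = (735.0·0.2800 + 64.60·36.00) / 799.6 = 2531/799.6 = 3.166 µg/L; combined flow 799.6 L/s.
Travel time t = 13.6·1000 / 0.28 = 48570 s = 13.49 h.
8.0%/h lost → k = −ln(1 − 0.08) = 0.08338 h⁻¹.
First-order decay: C = 3.166·exp(−k·t) = 3.166·0.3247 = 1.028 µg/L.
At the second outfall, C = (799.6·1.028 + 88.60·232.0) / (799.6 + 88.60) = 24.07 µg/L.

24.1 µg/L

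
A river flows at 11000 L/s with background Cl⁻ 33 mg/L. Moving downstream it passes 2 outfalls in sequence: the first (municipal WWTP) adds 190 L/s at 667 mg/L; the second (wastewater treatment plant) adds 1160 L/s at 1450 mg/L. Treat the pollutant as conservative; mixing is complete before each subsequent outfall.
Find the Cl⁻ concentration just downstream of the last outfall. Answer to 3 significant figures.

Outfall 1: combined Q = 11190 L/s; C = (11000·33.00 + 190.0·667.0)/11190 = 43.76 mg/L.
Outfall 2: combined Q = 12350 L/s; C = (11190·43.76 + 1160·1450)/12350 = 175.8 mg/L.

176 mg/L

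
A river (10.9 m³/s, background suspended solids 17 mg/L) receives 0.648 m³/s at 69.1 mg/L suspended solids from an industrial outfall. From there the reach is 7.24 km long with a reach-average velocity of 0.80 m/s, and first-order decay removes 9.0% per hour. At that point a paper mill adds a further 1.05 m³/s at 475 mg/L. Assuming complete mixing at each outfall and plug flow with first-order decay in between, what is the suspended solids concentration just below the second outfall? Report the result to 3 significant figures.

Conservation of mass: C = (10.90·17.00 + 0.6480·69.10) / 11.55 = 230.1/11.55 = 19.92 mg/L; combined flow 11.55 m³/s.
Travel time t = 7.24·1000 / 0.80 = 9050 s = 2.514 h.
9.0%/h lost → k = −ln(1 − 0.09) = 0.09431 h⁻¹.
First-order decay: C = 19.92·exp(−k·t) = 19.92·0.7889 = 15.72 mg/L.
At the second outfall, C = (11.55·15.72 + 1.050·475.0) / (11.55 + 1.050) = 54.00 mg/L.

54.0 mg/L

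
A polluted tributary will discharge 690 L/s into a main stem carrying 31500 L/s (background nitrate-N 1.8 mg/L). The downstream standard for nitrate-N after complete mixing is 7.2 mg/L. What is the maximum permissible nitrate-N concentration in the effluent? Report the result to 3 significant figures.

At the limit, (Qr·Cr + Qe·Cₑ)/(Qr + Qe) = 7.2:
Cₑ = (32190·7.2 − 31500·1.800) / 690.0 = 253.7 mg/L.

254 mg/L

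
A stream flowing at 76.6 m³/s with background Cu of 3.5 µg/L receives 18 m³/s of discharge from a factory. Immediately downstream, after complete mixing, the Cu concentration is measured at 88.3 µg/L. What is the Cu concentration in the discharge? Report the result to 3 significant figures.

Mass balance: 76.60·3.500 + 18.00·Cₑ = 94.60·88.30
→ Cₑ = (94.60·88.30 − 76.60·3.500) / 18.00 = 449.2 µg/L.

449 µg/L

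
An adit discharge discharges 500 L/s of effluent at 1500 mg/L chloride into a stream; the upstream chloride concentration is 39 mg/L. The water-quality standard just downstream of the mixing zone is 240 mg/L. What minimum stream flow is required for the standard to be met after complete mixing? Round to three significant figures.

Set C_mix = 240: (Q·39.00 + 500.0·1500) / (Q + 500.0) = 240
→ Q = 500.0·(1500 − 240)/(240 − 39.00) = 3134 L/s.

3130 L/s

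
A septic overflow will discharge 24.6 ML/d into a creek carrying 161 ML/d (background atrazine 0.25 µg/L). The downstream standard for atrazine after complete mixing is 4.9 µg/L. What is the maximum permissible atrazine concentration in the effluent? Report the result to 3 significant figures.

35.3 µg/L

At the limit, (Qr·Cr + Qe·Cₑ)/(Qr + Qe) = 4.9:
Cₑ = (185.6·4.9 − 161.0·0.2500) / 24.60 = 35.33 µg/L.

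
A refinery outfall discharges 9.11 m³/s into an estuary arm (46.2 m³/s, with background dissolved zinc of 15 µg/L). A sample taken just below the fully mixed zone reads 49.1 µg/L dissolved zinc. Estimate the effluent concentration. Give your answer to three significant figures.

222 µg/L

Mass balance: 46.20·15.00 + 9.110·Cₑ = 55.31·49.10
→ Cₑ = (55.31·49.10 − 46.20·15.00) / 9.110 = 222.0 µg/L.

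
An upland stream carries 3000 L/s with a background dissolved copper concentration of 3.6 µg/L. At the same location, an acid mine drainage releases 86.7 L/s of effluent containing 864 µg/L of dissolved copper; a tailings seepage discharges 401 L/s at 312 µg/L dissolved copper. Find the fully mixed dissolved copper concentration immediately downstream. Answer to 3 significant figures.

60.4 µg/L

After mixing, C = (3000·3.600 + 86.70·864.0 + 401.0·312.0) / 3488 = 210800/3488 = 60.45 µg/L.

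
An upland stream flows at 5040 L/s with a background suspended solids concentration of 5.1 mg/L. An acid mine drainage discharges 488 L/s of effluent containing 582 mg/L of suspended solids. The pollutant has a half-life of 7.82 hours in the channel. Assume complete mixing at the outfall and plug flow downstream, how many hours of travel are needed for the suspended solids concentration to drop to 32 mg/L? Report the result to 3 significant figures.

6.32 h

Conservation of mass: C = (5040·5.100 + 488.0·582.0) / 5528 = 309700/5528 = 56.03 mg/L.
Half-life 7.82 h → k = ln 2 / 7.82 = 0.08864 h⁻¹ = 2.127 d⁻¹.
56.03·exp(−k·t) = 32 → t = ln(56.03/32)/k = 22750 s = 6.319 h.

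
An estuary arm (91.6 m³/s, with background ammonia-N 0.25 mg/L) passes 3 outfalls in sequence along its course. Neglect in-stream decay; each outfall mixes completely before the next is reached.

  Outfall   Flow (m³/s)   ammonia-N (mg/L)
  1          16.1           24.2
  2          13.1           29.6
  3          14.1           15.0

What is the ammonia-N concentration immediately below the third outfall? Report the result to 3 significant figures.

7.50 mg/L

Below outfall 1: Q → 107.7 m³/s, C = (91.60·0.2500 + 16.10·24.20)/107.7 = 3.830 mg/L.
Below outfall 2: Q → 120.8 m³/s, C = (107.7·3.830 + 13.10·29.60)/120.8 = 6.625 mg/L.
Below outfall 3: Q → 134.9 m³/s, C = (120.8·6.625 + 14.10·15.00)/134.9 = 7.500 mg/L.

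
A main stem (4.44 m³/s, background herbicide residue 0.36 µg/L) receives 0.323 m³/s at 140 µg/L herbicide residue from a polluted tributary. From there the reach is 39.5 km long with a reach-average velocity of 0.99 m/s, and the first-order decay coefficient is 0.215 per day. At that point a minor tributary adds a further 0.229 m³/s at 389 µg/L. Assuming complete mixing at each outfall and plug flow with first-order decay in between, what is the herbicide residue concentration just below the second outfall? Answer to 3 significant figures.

Conservation of mass: C = (4.440·0.3600 + 0.3230·140.0) / 4.763 = 46.82/4.763 = 9.830 µg/L; combined flow 4.763 m³/s.
Travel time t = 39.5·1000 / 0.99 = 39900 s = 11.08 h.
Applying C = C₀e^(−kt): 9.830 × 0.9055 = 8.901 µg/L.
Second outfall: C = (4.763·8.901 + 0.2290·389.0)/4.992 = 26.34 µg/L.

26.3 µg/L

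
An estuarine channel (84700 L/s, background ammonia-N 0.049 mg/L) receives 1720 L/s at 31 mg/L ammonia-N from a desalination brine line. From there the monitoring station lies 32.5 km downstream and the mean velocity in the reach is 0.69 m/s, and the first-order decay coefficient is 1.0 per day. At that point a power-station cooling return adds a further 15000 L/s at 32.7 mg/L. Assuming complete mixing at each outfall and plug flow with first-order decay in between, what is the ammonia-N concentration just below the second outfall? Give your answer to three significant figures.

After mixing, C = (84700·0.04900 + 1720·31.00) / 86420 = 57470/86420 = 0.6650 mg/L; combined flow 86420 L/s.
Travel time t = 32.5·1000 / 0.69 = 47100 s = 13.08 h.
Applying C = C₀e^(−kt): 0.6650 × 0.5798 = 0.3855 mg/L.
At the second outfall, C = (86420·0.3855 + 15000·32.70) / (86420 + 15000) = 5.165 mg/L.

5.16 mg/L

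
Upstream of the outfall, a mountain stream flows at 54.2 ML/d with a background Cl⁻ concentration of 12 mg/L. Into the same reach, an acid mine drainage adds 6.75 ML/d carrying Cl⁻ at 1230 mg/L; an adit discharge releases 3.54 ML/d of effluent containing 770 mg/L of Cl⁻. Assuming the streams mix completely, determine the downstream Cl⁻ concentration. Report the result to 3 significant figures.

Mixed concentration C = ΣQC/ΣQ = (54.20·12.00 + 6.750·1230 + 3.540·770.0) / 64.49 = 11680/64.49 = 181.1 mg/L.

181 mg/L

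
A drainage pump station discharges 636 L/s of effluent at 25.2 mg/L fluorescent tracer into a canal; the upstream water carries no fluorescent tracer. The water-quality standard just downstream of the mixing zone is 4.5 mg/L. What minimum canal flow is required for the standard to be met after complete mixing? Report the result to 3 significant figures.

2930 L/s

Set C_mix = 4.5: (Q·0 + 636.0·25.20) / (Q + 636.0) = 4.5
→ Q = 636.0·(25.20 − 4.5)/(4.5 − 0) = 2926 L/s.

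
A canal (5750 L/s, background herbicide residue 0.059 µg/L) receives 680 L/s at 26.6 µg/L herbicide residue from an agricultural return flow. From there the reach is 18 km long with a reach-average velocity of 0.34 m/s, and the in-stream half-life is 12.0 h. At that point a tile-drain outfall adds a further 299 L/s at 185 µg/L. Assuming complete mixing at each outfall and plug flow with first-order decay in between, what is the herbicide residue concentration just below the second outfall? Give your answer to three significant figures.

9.39 µg/L

Mass balance: C = (5750·0.05900 + 680.0·26.60) / 6430 = 18430/6430 = 2.866 µg/L; combined flow 6430 L/s.
Travel time t = 18·1000 / 0.34 = 52940 s = 14.71 h.
Half-life 12.0 h → k = ln 2 / 12.0 = 0.05776 h⁻¹ = 1.386 d⁻¹.
After decay, C = 2.866 × e^(−kt) = 2.866 × 0.4277 = 1.226 µg/L.
At the second outfall, C = (6430·1.226 + 299.0·185.0) / (6430 + 299.0) = 9.392 µg/L.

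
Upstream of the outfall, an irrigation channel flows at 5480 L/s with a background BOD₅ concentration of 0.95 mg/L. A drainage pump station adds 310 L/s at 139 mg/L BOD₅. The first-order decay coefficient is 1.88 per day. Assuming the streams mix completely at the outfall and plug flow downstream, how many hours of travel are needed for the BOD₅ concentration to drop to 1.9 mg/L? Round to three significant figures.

18.9 h

Mass balance: C = (5480·0.9500 + 310.0·139.0) / 5790 = 48300/5790 = 8.341 mg/L.
8.341·exp(−k·t) = 1.9 → t = ln(8.341/1.9)/k = 67990 s = 18.89 h.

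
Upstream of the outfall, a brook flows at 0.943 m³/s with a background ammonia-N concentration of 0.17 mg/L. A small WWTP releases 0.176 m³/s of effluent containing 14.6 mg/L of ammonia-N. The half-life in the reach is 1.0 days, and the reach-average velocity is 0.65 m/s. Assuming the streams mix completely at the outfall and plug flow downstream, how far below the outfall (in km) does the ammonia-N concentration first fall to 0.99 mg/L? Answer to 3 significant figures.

73.1 km

Mixed concentration C = ΣQC/ΣQ = (0.9430·0.1700 + 0.1760·14.60) / 1.119 = 2.730/1.119 = 2.440 mg/L.
Half-life 1.0 d → k = ln 2 / 1.0 = 0.6931 d⁻¹.
Set 2.440·exp(−k·t) = 0.99 → t = ln(2.440/0.99)/k = 112400 s = 31.23 h.
Distance = v·t = 0.65·112400 = 73070 m = 73.07 km.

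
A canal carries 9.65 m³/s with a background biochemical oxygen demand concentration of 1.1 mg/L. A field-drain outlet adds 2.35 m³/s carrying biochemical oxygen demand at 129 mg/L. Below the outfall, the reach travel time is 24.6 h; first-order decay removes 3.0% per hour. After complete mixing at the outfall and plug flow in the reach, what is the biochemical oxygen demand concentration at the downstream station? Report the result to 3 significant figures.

12.4 mg/L

Flow-weighted average: C = (9.650·1.100 + 2.350·129.0) / 12.00 = 313.8/12.00 = 26.15 mg/L.
3.0%/h lost → k = −ln(1 − 0.03) = 0.03046 h⁻¹.
Decay over the reach: 26.15·exp(−kt) = 26.15·0.4727 = 12.36 mg/L.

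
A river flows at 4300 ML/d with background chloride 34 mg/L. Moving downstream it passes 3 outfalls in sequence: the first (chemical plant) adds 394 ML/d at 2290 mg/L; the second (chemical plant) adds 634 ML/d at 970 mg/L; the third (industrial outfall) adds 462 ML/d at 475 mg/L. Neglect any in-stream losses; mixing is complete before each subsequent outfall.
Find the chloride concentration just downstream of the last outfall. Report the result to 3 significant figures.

325 mg/L

After outfall 1: Q = 4300 + 394.0 = 4694 ML/d; C = (4300·34.00 + 394.0·2290)/4694 = 223.4 mg/L.
After outfall 2: Q = 4694 + 634.0 = 5328 ML/d; C = (4694·223.4 + 634.0·970.0)/5328 = 312.2 mg/L.
After outfall 3: Q = 5328 + 462.0 = 5790 ML/d; C = (5328·312.2 + 462.0·475.0)/5790 = 325.2 mg/L.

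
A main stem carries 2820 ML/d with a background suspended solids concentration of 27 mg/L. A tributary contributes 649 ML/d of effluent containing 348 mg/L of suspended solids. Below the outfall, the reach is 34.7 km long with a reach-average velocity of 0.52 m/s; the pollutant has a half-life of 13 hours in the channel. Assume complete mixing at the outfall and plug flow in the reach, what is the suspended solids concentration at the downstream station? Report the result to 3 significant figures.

After mixing, C = (2820·27.00 + 649.0·348.0) / 3469 = 302000/3469 = 87.05 mg/L.
Travel time t = 34.7·1000 / 0.52 = 66730 s = 18.54 h.
Half-life 13 h → k = ln 2 / 13 = 0.05332 h⁻¹ = 1.280 d⁻¹.
After decay, C = 87.05 × e^(−kt) = 87.05 × 0.3722 = 32.40 mg/L.

32.4 mg/L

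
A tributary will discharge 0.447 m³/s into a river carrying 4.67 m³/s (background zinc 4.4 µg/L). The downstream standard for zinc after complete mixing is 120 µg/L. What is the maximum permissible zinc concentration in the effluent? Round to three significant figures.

At the limit, (Qr·Cr + Qe·Cₑ)/(Qr + Qe) = 120:
Cₑ = (5.117·120 − 4.670·4.400) / 0.4470 = 1328 µg/L.

1330 µg/L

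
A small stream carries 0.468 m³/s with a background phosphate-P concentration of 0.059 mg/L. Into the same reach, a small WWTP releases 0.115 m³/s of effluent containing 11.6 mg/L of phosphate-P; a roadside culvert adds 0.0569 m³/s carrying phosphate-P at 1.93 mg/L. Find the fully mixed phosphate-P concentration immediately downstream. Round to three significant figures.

Flow-weighted average: C = (0.4680·0.05900 + 0.1150·11.60 + 0.05690·1.930) / 0.6399 = 1.471/0.6399 = 2.299 mg/L.

2.30 mg/L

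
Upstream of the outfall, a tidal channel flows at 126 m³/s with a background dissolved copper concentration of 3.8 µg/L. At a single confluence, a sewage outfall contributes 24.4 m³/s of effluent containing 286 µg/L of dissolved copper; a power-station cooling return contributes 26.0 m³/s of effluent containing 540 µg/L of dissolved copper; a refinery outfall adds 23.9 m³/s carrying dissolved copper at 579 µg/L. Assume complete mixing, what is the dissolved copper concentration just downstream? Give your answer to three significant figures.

Mass balance: C = (126.0·3.800 + 24.40·286.0 + 26.00·540.0 + 23.90·579.0) / 200.3 = 35340/200.3 = 176.4 µg/L.

176 µg/L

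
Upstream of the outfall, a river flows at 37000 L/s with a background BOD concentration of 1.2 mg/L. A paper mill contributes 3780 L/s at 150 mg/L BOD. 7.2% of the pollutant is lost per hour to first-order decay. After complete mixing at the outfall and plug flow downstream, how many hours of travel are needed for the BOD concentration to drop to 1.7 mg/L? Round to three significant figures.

After mixing, C = (37000·1.200 + 3780·150.0) / 40780 = 611400/40780 = 14.99 mg/L.
7.2%/h lost → k = −ln(1 − 0.072) = 0.07472 h⁻¹.
14.99·exp(−k·t) = 1.7 → t = ln(14.99/1.7)/k = 104900 s = 29.13 h.

29.1 h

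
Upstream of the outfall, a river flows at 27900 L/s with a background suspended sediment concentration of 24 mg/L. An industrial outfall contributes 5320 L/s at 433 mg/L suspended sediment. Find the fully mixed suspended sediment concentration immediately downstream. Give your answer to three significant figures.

89.5 mg/L

Mixed concentration C = ΣQC/ΣQ = (27900·24.00 + 5320·433.0) / 33220 = 2973000/33220 = 89.50 mg/L.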